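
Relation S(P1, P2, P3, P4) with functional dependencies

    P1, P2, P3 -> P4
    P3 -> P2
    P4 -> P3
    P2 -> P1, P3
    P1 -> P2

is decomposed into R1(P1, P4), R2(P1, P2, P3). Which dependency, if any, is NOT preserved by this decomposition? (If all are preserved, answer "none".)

P1, P2, P3 → P4: restricted closure across fragments reaches P4.
P3 → P2 lies within R2.
P4 → P3: restricted closure across fragments reaches P3.
P2 → P1, P3 lies within R2.
P1 → P2 lies within R2.
Every dependency is enforceable on the fragments, so the decomposition is dependency-preserving.

none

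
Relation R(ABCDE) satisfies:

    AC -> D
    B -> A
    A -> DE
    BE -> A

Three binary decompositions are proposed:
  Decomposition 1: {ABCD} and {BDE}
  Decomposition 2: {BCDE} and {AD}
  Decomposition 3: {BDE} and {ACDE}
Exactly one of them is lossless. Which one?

Decomposition 1

Decomposition 1: common = {BD}, closure = {ABDE} → lossless.
Decomposition 2: common = {D}, closure = {D} → lossy.
Decomposition 3: common = {DE}, closure = {DE} → lossy.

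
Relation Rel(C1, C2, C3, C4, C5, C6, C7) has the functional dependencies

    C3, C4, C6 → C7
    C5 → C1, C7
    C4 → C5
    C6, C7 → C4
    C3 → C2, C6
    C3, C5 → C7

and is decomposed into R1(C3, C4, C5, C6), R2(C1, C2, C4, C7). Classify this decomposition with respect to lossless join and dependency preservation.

Lossless test: (C4)⁺ = {C1, C4, C5, C7}, which is a superkey of neither fragment — lossy.
Dependency preservation: the restricted closure of {C5} across the fragments never reaches {C1, C7}, so C5 → C1, C7 cannot be enforced without a join — not preserved.

lossy and not dependency-preserving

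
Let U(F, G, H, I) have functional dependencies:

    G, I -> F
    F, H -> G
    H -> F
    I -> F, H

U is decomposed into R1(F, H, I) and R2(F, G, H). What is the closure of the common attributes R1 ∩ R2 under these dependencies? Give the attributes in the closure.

R1 ∩ R2 = {F, H}.
F, H → G applies, adding G
Closure: {F, G, H}.

F, G, H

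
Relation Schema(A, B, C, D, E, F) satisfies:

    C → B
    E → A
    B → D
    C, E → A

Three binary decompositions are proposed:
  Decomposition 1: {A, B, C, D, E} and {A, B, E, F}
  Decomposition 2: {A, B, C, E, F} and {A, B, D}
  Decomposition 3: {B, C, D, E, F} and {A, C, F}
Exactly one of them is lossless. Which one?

Decomposition 1: common = {A, B, E}, closure = {A, B, D, E} → lossy.
Decomposition 2: common = {A, B}, closure = {A, B, D} → lossless.
Decomposition 3: common = {C, F}, closure = {B, C, D, F} → lossy.

Decomposition 2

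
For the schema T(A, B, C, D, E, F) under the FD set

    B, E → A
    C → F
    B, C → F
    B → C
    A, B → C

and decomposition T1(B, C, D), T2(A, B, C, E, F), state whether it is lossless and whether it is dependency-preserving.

lossy but dependency-preserving

Lossless test: (B, C)⁺ = {B, C, F}, which is a superkey of neither fragment — lossy.
Dependency preservation: every FD's attributes lie within a single fragment, so each can be enforced locally — preserved.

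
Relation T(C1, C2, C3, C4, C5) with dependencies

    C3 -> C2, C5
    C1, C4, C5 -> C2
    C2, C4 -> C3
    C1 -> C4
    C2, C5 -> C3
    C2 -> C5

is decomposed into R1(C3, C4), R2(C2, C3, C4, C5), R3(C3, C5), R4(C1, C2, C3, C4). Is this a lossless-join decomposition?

Chase test. Columns are C1, C2, C3, C4, C5; row i has aⱼ where attribute j ∈ Ri, else bᵢⱼ.
Initial tableau (one row per fragment):
  row 1: b11 b12 a3 a4 b15
  row 2: b21 a2 a3 a4 a5
  row 3: b31 b32 a3 b34 a5
  row 4: a1 a2 a3 a4 b45
Rows 1 and 2 agree on C3; apply C3→C2, C5 and equate their C2, C5 entries.
Rows 1 and 3 agree on C3; apply C3→C2, C5 and equate their C2, C5 entries.
Rows 1 and 4 agree on C3; apply C3→C2, C5 and equate their C2, C5 entries.
Row 4 is now all distinguished symbols — the join is lossless.

Yes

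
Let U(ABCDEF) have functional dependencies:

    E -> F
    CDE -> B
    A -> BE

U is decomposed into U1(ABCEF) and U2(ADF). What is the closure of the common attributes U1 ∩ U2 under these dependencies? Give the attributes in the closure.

U1 ∩ U2 = {AF}.
A → BE applies, adding BE
Closure: {ABEF}.

ABEF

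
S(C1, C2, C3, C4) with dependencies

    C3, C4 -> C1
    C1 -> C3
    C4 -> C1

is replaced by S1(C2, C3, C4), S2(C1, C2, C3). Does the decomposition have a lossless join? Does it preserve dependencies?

Lossless test: (C2, C3)⁺ = {C2, C3}, which is a superkey of neither fragment — lossy.
Dependency preservation: the restricted closure of {C3, C4} across the fragments never reaches {C1}, so C3, C4 → C1 cannot be enforced without a join — not preserved.

lossy and not dependency-preserving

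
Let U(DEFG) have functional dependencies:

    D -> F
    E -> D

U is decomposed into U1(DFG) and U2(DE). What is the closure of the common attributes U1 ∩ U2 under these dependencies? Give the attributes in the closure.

U1 ∩ U2 = {D}.
D → F applies, adding F
Closure: {DF}.

DF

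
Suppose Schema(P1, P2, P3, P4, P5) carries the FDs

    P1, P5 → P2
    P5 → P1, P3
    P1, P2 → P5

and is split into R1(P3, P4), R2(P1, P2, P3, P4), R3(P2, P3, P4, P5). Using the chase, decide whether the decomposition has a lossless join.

No

Chase test. Columns are P1, P2, P3, P4, P5; row i has aⱼ where attribute j ∈ Ri, else bᵢⱼ.
Initial tableau (one row per fragment):
  row 1: b11 b12 a3 a4 b15
  row 2: a1 a2 a3 a4 b25
  row 3: b31 a2 a3 a4 a5
No row becomes fully distinguished — the join is lossy.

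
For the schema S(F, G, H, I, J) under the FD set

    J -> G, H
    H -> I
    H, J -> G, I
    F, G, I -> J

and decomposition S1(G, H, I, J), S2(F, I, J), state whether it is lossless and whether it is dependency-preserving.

Lossless test: (I, J)⁺ = {G, H, I, J}, which contains all of one fragment — lossless.
Dependency preservation: the restricted closure of {F, G, I} across the fragments never reaches {J}, so F, G, I → J cannot be enforced without a join — not preserved.

lossless but not dependency-preserving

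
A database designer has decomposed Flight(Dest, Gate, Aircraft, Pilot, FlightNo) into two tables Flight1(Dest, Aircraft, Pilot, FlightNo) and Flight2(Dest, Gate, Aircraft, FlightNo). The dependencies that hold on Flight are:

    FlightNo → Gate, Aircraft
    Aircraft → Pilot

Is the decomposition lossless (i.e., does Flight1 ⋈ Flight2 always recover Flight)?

Yes

Common attributes: Flight1 ∩ Flight2 = {Dest, Aircraft, FlightNo}.
Closure of {Dest, Aircraft, FlightNo}: FlightNo → Gate, Aircraft applies, adding Gate; Aircraft → Pilot applies, adding Pilot. So (Dest, Aircraft, FlightNo)⁺ = {Dest, Gate, Aircraft, Pilot, FlightNo}.
This closure contains every attribute of Flight1, so Flight1 ∩ Flight2 → Flight1. The join is lossless.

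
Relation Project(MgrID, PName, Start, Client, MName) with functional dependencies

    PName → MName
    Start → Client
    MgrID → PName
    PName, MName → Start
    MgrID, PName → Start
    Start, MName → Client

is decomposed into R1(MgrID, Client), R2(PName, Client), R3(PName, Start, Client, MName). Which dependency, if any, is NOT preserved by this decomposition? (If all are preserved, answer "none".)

Check MgrID → PName: no single fragment contains all of {MgrID, PName}, and the restricted closure of {MgrID} across the fragments never reaches {PName}.
PName → MName is preserved.
Start → Client is preserved.
PName, MName → Start is preserved.
MgrID, PName → Start is preserved.
Start, MName → Client is preserved.

MgrID → PName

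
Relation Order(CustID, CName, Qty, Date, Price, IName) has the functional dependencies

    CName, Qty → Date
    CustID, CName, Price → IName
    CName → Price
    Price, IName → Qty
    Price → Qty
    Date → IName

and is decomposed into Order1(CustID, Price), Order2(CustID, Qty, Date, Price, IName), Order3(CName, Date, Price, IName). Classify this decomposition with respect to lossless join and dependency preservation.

Lossless test (chase): Rows 2 and 3 agree on Price, IName; apply Price, IName→Qty and equate their Qty entries. Rows 1 and 2 agree on Price; apply Price→Qty and equate their Qty entries. No row becomes fully distinguished — the join is lossy.
Dependency preservation: CName, Qty → Date; CustID, CName, Price → IName are not contained in any single fragment, but the restricted closure of each left-hand side across the fragments still reaches the right-hand side; the remaining FDs each lie inside some fragment. All dependencies are preserved.

lossy but dependency-preserving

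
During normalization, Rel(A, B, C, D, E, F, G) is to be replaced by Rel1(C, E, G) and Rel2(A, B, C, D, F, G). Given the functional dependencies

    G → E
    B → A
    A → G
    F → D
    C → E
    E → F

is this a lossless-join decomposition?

Common attributes: Rel1 ∩ Rel2 = {C, G}.
Closure of {C, G}: G → E applies, adding E; E → F applies, adding F; F → D applies, adding D. So (C, G)⁺ = {C, D, E, F, G}.
This closure contains every attribute of Rel1, so Rel1 ∩ Rel2 → Rel1. The join is lossless.

Yes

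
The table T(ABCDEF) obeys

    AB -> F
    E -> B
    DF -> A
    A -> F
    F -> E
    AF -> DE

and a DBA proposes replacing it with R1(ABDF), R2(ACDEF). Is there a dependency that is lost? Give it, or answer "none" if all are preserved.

E -> B

Check E → B: no single fragment contains all of {BE}, and the restricted closure of {E} across the fragments never reaches {B}.
AB → F is preserved.
DF → A is preserved.
A → F is preserved.
F → E is preserved.
AF → DE is preserved.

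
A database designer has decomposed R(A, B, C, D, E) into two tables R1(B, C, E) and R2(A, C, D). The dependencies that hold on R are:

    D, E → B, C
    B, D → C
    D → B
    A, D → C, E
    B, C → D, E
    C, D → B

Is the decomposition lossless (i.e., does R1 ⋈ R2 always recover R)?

No

Common attributes: R1 ∩ R2 = {C}.
No dependency enlarges {C}, so (C)⁺ = {C}.
The closure contains neither all of R1 = {B, C, E} nor all of R2 = {A, C, D}, so the common attributes are not a superkey of either fragment. The join is lossy.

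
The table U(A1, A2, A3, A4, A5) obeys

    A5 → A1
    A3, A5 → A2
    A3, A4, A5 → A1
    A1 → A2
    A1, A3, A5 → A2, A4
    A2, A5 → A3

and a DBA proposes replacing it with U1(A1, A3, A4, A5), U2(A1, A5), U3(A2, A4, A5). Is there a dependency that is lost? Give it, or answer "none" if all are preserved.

A1 → A2

Check A1 → A2: no single fragment contains all of {A1, A2}, and the restricted closure of {A1} across the fragments never reaches {A2}.
A5 → A1 is preserved.
A3, A5 → A2 is preserved.
A3, A4, A5 → A1 is preserved.
A1, A3, A5 → A2, A4 is preserved.
A2, A5 → A3 is preserved.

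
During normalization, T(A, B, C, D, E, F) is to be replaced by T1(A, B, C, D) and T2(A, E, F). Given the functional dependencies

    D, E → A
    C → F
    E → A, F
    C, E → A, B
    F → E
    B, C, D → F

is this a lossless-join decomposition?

Common attributes: T1 ∩ T2 = {A}.
No dependency enlarges {A}, so (A)⁺ = {A}.
The closure contains neither all of T1 = {A, B, C, D} nor all of T2 = {A, E, F}, so the common attributes are not a superkey of either fragment. The join is lossy.

No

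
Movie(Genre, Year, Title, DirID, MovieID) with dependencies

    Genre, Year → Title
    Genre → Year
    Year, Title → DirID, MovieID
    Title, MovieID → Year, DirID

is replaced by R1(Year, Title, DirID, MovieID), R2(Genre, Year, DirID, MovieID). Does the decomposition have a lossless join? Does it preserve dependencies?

lossy and not dependency-preserving

Lossless test: (Year, DirID, MovieID)⁺ = {Year, DirID, MovieID}, which is a superkey of neither fragment — lossy.
Dependency preservation: the restricted closure of {Genre, Year} across the fragments never reaches {Title}, so Genre, Year → Title cannot be enforced without a join — not preserved.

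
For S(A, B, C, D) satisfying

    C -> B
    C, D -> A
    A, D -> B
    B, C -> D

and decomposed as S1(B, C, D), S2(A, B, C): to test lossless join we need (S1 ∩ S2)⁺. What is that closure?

A, B, C, D

S1 ∩ S2 = {B, C}.
B, C → D applies, adding D
C, D → A applies, adding A
Closure: {A, B, C, D}.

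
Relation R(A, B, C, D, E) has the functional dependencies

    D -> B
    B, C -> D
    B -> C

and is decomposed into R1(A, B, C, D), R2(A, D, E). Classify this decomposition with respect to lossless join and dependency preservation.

lossless and dependency-preserving

Lossless test: (A, D)⁺ = {A, B, C, D}, which contains all of one fragment — lossless.
Dependency preservation: every FD's attributes lie within a single fragment, so each can be enforced locally — preserved.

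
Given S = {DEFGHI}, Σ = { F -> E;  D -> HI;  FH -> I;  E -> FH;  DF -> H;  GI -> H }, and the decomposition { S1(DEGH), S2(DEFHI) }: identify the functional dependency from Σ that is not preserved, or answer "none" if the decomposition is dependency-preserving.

GI -> H

Check GI → H: no single fragment contains all of {GHI}, and the restricted closure of {GI} across the fragments never reaches {H}.
F → E is preserved.
D → HI is preserved.
FH → I is preserved.
E → FH is preserved.
DF → H is preserved.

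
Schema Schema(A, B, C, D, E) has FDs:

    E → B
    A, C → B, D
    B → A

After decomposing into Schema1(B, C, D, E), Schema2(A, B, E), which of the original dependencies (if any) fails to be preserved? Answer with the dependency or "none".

Check A, C → B, D: no single fragment contains all of {A, B, C, D}, and the restricted closure of {A, C} across the fragments never reaches {B, D}.
E → B is preserved.
B → A is preserved.

A, C → B, D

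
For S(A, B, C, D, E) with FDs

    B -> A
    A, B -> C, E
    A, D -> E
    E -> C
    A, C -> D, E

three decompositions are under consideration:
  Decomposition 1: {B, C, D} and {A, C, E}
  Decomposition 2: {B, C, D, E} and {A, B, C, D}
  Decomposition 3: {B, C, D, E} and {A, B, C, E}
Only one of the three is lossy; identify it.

Decomposition 1: common = {C}, closure = {C} → lossy.
Decomposition 2: common = {B, C, D}, closure = {A, B, C, D, E} → lossless.
Decomposition 3: common = {B, C, E}, closure = {A, B, C, D, E} → lossless.

Decomposition 1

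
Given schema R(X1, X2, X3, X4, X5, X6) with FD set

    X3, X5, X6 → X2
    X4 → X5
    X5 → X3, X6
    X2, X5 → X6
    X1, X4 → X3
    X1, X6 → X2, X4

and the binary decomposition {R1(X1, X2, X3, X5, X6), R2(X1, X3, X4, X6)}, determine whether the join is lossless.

Common attributes: R1 ∩ R2 = {X1, X3, X6}.
Closure of {X1, X3, X6}: X1, X6 → X2, X4 applies, adding X2, X4; X4 → X5 applies, adding X5. So (X1, X3, X6)⁺ = {X1, X2, X3, X4, X5, X6}.
This closure contains every attribute of R1, so R1 ∩ R2 → R1. The join is lossless.

Yes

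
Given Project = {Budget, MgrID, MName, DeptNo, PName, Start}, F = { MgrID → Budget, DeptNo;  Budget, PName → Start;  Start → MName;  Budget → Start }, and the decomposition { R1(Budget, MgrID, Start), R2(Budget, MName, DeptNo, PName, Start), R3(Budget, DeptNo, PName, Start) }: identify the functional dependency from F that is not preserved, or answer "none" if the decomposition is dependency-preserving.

Check MgrID → Budget, DeptNo: no single fragment contains all of {Budget, MgrID, DeptNo}, and the restricted closure of {MgrID} across the fragments never reaches {Budget, DeptNo}.
Budget, PName → Start is preserved.
Start → MName is preserved.
Budget → Start is preserved.

MgrID → Budget, DeptNo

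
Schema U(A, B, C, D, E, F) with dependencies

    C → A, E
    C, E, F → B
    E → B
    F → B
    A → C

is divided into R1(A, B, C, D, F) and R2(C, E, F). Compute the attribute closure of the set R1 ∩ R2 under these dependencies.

R1 ∩ R2 = {C, F}.
C → A, E applies, adding A, E
C, E, F → B applies, adding B
Closure: {A, B, C, E, F}.

A, B, C, E, F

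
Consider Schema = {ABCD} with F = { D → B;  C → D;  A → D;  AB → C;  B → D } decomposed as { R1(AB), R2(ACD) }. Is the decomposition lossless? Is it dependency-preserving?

lossless but not dependency-preserving

Lossless test: (A)⁺ = {ABCD}, which contains all of one fragment — lossless.
Dependency preservation: the restricted closure of {D} across the fragments never reaches {B}, so D → B cannot be enforced without a join — not preserved.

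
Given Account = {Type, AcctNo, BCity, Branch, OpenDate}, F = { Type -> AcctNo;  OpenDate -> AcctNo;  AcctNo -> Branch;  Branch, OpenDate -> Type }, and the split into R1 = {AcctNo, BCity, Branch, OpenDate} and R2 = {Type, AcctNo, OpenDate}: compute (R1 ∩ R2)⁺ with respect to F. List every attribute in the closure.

Type, AcctNo, Branch, OpenDate

R1 ∩ R2 = {AcctNo, OpenDate}.
AcctNo → Branch applies, adding Branch
Branch, OpenDate → Type applies, adding Type
Closure: {Type, AcctNo, Branch, OpenDate}.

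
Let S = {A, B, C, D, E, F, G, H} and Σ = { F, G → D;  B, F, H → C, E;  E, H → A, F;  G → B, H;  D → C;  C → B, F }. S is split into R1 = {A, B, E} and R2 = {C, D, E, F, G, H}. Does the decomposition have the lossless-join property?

Common attributes: R1 ∩ R2 = {E}.
No dependency enlarges {E}, so (E)⁺ = {E}.
The closure contains neither all of R1 = {A, B, E} nor all of R2 = {C, D, E, F, G, H}, so the common attributes are not a superkey of either fragment. The join is lossy.

No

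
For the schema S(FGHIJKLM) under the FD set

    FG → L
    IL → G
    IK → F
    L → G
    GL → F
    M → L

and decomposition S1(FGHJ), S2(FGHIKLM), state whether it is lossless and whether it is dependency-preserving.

lossy but dependency-preserving

Lossless test: (FGH)⁺ = {FGHL}, which is a superkey of neither fragment — lossy.
Dependency preservation: every FD's attributes lie within a single fragment, so each can be enforced locally — preserved.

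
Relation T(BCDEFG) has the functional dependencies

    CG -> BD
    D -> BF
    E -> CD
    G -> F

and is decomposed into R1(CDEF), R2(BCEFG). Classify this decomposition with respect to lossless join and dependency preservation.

lossless but not dependency-preserving

Lossless test: (CEF)⁺ = {BCDEF}, which contains all of one fragment — lossless.
Dependency preservation: the restricted closure of {CG} across the fragments never reaches {BD}, so CG → BD cannot be enforced without a join — not preserved.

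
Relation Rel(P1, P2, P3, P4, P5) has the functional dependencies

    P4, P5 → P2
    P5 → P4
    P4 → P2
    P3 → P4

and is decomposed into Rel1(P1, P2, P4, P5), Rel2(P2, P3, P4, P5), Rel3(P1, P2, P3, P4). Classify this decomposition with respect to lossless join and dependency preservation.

lossy but dependency-preserving

Lossless test (chase): applying each FD to every pair of rows produces no changes in the tableau, so no row becomes fully distinguished — the join is lossy.
Dependency preservation: every FD's attributes lie within a single fragment, so each can be enforced locally — preserved.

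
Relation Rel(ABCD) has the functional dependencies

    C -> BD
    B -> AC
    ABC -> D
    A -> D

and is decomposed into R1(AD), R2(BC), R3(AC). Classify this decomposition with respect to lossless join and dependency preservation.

Lossless test (chase): Rows 2 and 3 agree on C; apply C→BD and equate their BD entries. Rows 2 and 3 agree on B; apply B→AC and equate their AC entries. Rows 1 and 2 agree on A; apply A→D and equate their D entries. Row 2 is now all distinguished symbols — the join is lossless.
Dependency preservation: C → BD; B → AC; ABC → D are not contained in any single fragment, but the restricted closure of each left-hand side across the fragments still reaches the right-hand side; the remaining FDs each lie inside some fragment. All dependencies are preserved.

lossless and dependency-preserving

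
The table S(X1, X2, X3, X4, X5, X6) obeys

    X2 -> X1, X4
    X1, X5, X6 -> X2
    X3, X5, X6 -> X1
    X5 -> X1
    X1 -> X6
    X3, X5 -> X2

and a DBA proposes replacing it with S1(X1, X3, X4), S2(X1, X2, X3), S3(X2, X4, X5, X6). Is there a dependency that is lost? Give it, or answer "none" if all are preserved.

X1 -> X6

Check X1 → X6: no single fragment contains all of {X1, X6}, and the restricted closure of {X1} across the fragments never reaches {X6}.
X2 → X1, X4 is preserved.
X1, X5, X6 → X2 is preserved.
X3, X5, X6 → X1 is preserved.
X5 → X1 is preserved.
X3, X5 → X2 is preserved.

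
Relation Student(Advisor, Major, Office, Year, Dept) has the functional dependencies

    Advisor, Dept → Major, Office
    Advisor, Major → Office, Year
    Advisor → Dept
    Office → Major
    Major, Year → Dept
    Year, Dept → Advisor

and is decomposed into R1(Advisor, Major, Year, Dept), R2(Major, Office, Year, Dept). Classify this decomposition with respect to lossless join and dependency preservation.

lossless and dependency-preserving

Lossless test: (Major, Year, Dept)⁺ = {Advisor, Major, Office, Year, Dept}, which contains all of one fragment — lossless.
Dependency preservation: Advisor, Dept → Major, Office; Advisor, Major → Office, Year are not contained in any single fragment, but the restricted closure of each left-hand side across the fragments still reaches the right-hand side; the remaining FDs each lie inside some fragment. All dependencies are preserved.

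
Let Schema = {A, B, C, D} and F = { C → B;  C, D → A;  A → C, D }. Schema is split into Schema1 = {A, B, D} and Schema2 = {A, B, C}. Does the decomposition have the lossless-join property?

Yes

Common attributes: Schema1 ∩ Schema2 = {A, B}.
Closure of {A, B}: A → C, D applies, adding C, D. So (A, B)⁺ = {A, B, C, D}.
This closure contains every attribute of Schema1, so Schema1 ∩ Schema2 → Schema1. The join is lossless.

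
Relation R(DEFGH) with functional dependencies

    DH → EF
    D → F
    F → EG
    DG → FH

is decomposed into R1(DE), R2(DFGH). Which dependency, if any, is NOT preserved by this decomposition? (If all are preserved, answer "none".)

F → EG

Check F → EG: no single fragment contains all of {EFG}, and the restricted closure of {F} across the fragments never reaches {EG}.
DH → EF is preserved.
D → F is preserved.
DG → FH is preserved.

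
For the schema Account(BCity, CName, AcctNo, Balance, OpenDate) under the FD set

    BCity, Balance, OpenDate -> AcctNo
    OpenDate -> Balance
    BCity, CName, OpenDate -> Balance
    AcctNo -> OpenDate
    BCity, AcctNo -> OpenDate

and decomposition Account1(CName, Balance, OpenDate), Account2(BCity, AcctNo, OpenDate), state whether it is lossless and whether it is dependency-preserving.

lossy but dependency-preserving

Lossless test: (OpenDate)⁺ = {Balance, OpenDate}, which is a superkey of neither fragment — lossy.
Dependency preservation: BCity, Balance, OpenDate → AcctNo; BCity, CName, OpenDate → Balance are not contained in any single fragment, but the restricted closure of each left-hand side across the fragments still reaches the right-hand side; the remaining FDs each lie inside some fragment. All dependencies are preserved.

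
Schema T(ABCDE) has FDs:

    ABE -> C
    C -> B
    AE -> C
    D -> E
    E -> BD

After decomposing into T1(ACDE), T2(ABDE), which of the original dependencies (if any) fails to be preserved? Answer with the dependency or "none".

Check C → B: no single fragment contains all of {BC}, and the restricted closure of {C} across the fragments never reaches {B}.
ABE → C is preserved.
AE → C is preserved.
D → E is preserved.
E → BD is preserved.

C -> B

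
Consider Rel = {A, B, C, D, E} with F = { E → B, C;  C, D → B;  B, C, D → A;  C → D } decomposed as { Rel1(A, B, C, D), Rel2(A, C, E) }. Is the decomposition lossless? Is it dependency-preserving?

Lossless test: (A, C)⁺ = {A, B, C, D}, which contains all of one fragment — lossless.
Dependency preservation: E → B, C is not contained in any single fragment, but the restricted closure of its left-hand side across the fragments still reaches the right-hand side; the remaining FDs each lie inside some fragment. All dependencies are preserved.

lossless and dependency-preserving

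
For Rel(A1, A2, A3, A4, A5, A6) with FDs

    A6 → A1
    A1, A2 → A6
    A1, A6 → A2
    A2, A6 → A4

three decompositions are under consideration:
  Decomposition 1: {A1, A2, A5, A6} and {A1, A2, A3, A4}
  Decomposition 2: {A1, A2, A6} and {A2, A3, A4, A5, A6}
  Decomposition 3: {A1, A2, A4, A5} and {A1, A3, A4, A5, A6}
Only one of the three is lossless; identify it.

Decomposition 2

Decomposition 1: common = {A1, A2}, closure = {A1, A2, A4, A6} → lossy.
Decomposition 2: common = {A2, A6}, closure = {A1, A2, A4, A6} → lossless.
Decomposition 3: common = {A1, A4, A5}, closure = {A1, A4, A5} → lossy.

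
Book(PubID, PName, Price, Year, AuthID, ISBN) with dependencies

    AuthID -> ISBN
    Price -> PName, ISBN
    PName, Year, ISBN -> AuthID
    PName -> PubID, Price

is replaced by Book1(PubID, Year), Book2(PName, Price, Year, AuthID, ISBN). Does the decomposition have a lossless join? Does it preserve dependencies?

Lossless test: (Year)⁺ = {Year}, which is a superkey of neither fragment — lossy.
Dependency preservation: the restricted closure of {PName} across the fragments never reaches {PubID, Price}, so PName → PubID, Price cannot be enforced without a join — not preserved.

lossy and not dependency-preserving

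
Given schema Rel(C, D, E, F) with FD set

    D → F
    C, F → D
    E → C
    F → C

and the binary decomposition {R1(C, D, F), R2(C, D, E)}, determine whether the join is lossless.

Yes

Common attributes: R1 ∩ R2 = {C, D}.
Closure of {C, D}: D → F applies, adding F. So (C, D)⁺ = {C, D, F}.
This closure contains every attribute of R1, so R1 ∩ R2 → R1. The join is lossless.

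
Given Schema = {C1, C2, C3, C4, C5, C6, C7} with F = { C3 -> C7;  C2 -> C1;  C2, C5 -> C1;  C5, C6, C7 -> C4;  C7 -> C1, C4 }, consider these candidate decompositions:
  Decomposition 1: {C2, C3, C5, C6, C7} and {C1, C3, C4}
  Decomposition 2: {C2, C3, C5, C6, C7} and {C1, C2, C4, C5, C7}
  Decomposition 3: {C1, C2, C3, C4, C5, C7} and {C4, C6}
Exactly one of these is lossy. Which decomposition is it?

Decomposition 3

Decomposition 1: common = {C3}, closure = {C1, C3, C4, C7} → lossless.
Decomposition 2: common = {C2, C5, C7}, closure = {C1, C2, C4, C5, C7} → lossless.
Decomposition 3: common = {C4}, closure = {C4} → lossy.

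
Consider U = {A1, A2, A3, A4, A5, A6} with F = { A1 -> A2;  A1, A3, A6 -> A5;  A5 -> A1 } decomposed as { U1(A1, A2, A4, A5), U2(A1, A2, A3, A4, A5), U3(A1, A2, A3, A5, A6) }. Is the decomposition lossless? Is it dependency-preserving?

Lossless test (chase): applying each FD to every pair of rows produces no changes in the tableau, so no row becomes fully distinguished — the join is lossy.
Dependency preservation: every FD's attributes lie within a single fragment, so each can be enforced locally — preserved.

lossy but dependency-preserving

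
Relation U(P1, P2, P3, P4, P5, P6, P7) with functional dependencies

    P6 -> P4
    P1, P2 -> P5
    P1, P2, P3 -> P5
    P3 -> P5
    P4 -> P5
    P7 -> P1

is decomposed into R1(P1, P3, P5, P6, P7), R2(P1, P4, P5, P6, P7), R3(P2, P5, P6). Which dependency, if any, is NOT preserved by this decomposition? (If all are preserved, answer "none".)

Check P1, P2 → P5: no single fragment contains all of {P1, P2, P5}, and the restricted closure of {P1, P2} across the fragments never reaches {P5}.
P6 → P4 is preserved.
P1, P2, P3 → P5 is preserved.
P3 → P5 is preserved.
P4 → P5 is preserved.
P7 → P1 is preserved.

P1, P2 -> P5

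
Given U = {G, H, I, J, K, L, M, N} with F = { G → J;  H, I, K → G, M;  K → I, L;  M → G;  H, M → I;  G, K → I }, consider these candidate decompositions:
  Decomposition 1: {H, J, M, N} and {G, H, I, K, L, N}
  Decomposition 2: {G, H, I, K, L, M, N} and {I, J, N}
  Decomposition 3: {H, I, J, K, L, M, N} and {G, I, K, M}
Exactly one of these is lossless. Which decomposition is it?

Decomposition 1: common = {H, N}, closure = {H, N} → lossy.
Decomposition 2: common = {I, N}, closure = {I, N} → lossy.
Decomposition 3: common = {I, K, M}, closure = {G, I, J, K, L, M} → lossless.

Decomposition 3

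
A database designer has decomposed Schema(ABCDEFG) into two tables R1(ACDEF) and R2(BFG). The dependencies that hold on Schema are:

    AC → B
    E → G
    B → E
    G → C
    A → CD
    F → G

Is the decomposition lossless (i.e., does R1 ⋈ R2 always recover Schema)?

Common attributes: R1 ∩ R2 = {F}.
Closure of {F}: F → G applies, adding G; G → C applies, adding C. So (F)⁺ = {CFG}.
The closure contains neither all of R1 = {ACDEF} nor all of R2 = {BFG}, so the common attributes are not a superkey of either fragment. The join is lossy.

No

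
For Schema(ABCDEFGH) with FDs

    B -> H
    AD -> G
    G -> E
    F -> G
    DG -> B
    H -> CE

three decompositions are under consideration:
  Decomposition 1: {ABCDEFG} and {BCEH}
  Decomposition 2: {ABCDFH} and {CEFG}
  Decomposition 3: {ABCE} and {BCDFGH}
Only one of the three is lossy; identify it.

Decomposition 1: common = {BCE}, closure = {BCEH} → lossless.
Decomposition 2: common = {CF}, closure = {CEFG} → lossless.
Decomposition 3: common = {BC}, closure = {BCEH} → lossy.

Decomposition 3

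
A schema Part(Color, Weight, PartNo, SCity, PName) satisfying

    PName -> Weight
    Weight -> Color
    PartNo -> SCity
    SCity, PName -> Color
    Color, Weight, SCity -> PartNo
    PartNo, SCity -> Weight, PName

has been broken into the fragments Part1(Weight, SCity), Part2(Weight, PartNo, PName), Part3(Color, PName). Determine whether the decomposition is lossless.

No

Chase test. Columns are Color, Weight, PartNo, SCity, PName; row i has aⱼ where attribute j ∈ Parti, else bᵢⱼ.
Initial tableau (one row per fragment):
  row 1: b11 a2 b13 a4 b15
  row 2: b21 a2 a3 b24 a5
  row 3: a1 b32 b33 b34 a5
Rows 2 and 3 agree on PName; apply PName→Weight and equate their Weight entries.
Rows 1 and 2 agree on Weight; apply Weight→Color and equate their Color entries.
Rows 1 and 3 agree on Weight; apply Weight→Color and equate their Color entries.
No row becomes fully distinguished — the join is lossy.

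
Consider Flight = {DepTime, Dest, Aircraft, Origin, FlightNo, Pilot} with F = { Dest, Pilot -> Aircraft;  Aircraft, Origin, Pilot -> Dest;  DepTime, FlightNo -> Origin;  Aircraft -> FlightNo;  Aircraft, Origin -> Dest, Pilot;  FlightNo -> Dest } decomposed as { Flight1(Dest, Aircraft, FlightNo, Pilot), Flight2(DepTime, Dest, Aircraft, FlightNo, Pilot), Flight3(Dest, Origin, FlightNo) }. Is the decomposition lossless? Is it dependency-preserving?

Lossless test (chase): applying each FD to every pair of rows produces no changes in the tableau, so no row becomes fully distinguished — the join is lossy.
Dependency preservation: the restricted closure of {DepTime, FlightNo} across the fragments never reaches {Origin}, so DepTime, FlightNo → Origin cannot be enforced without a join — not preserved.

lossy and not dependency-preserving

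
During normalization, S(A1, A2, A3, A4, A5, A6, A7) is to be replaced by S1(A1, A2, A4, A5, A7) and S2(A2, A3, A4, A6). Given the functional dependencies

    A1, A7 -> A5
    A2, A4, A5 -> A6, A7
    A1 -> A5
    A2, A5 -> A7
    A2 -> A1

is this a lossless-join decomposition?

Yes

Common attributes: S1 ∩ S2 = {A2, A4}.
Closure of {A2, A4}: A2 → A1 applies, adding A1; A1 → A5 applies, adding A5; A2, A5 → A7 applies, adding A7; A2, A4, A5 → A6, A7 applies, adding A6. So (A2, A4)⁺ = {A1, A2, A4, A5, A6, A7}.
This closure contains every attribute of S1, so S1 ∩ S2 → S1. The join is lossless.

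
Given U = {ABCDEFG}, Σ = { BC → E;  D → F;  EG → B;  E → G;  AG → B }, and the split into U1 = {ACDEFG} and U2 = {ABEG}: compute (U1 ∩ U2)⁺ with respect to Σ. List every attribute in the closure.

ABEG

U1 ∩ U2 = {AEG}.
EG → B applies, adding B
Closure: {ABEG}.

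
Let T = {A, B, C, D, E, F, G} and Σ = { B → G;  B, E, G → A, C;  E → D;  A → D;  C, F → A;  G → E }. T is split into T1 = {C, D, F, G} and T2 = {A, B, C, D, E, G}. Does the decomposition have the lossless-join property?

Common attributes: T1 ∩ T2 = {C, D, G}.
Closure of {C, D, G}: G → E applies, adding E. So (C, D, G)⁺ = {C, D, E, G}.
The closure contains neither all of T1 = {C, D, F, G} nor all of T2 = {A, B, C, D, E, G}, so the common attributes are not a superkey of either fragment. The join is lossy.

No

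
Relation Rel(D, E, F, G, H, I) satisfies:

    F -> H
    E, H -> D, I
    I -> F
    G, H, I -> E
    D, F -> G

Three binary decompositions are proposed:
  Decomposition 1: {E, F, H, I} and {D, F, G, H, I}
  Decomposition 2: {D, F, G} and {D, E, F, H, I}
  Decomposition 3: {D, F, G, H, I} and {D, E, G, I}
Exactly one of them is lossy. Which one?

Decomposition 1: common = {F, H, I}, closure = {F, H, I} → lossy.
Decomposition 2: common = {D, F}, closure = {D, F, G, H} → lossless.
Decomposition 3: common = {D, G, I}, closure = {D, E, F, G, H, I} → lossless.

Decomposition 1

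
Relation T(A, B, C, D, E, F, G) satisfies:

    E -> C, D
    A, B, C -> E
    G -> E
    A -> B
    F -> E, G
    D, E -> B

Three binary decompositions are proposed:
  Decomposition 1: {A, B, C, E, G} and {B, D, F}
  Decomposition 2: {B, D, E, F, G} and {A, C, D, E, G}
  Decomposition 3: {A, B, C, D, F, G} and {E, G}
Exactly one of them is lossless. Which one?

Decomposition 3

Decomposition 1: common = {B}, closure = {B} → lossy.
Decomposition 2: common = {D, E, G}, closure = {B, C, D, E, G} → lossy.
Decomposition 3: common = {G}, closure = {B, C, D, E, G} → lossless.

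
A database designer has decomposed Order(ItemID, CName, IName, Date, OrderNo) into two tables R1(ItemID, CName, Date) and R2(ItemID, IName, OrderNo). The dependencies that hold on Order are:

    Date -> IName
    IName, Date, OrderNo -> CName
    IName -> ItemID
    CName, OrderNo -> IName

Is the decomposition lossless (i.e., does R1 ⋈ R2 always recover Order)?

No

Common attributes: R1 ∩ R2 = {ItemID}.
No dependency enlarges {ItemID}, so (ItemID)⁺ = {ItemID}.
The closure contains neither all of R1 = {ItemID, CName, Date} nor all of R2 = {ItemID, IName, OrderNo}, so the common attributes are not a superkey of either fragment. The join is lossy.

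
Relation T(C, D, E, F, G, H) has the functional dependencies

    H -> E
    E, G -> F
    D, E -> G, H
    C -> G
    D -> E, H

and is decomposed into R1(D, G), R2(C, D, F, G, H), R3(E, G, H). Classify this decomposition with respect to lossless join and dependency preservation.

Lossless test (chase): Rows 2 and 3 agree on H; apply H→E and equate their E entries. Rows 2 and 3 agree on E, G; apply E, G→F and equate their F entries. Rows 1 and 2 agree on D; apply D→E, H and equate their E, H entries. Rows 1 and 2 agree on E, G; apply E, G→F and equate their F entries. Row 2 is now all distinguished symbols — the join is lossless.
Dependency preservation: the restricted closure of {E, G} across the fragments never reaches {F}, so E, G → F cannot be enforced without a join — not preserved.

lossless but not dependency-preserving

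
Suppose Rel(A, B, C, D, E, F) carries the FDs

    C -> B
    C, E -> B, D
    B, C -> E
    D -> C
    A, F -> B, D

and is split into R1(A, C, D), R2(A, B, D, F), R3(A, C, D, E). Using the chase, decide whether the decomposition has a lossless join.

Chase test. Columns are A, B, C, D, E, F; row i has aⱼ where attribute j ∈ Ri, else bᵢⱼ.
Initial tableau (one row per fragment):
  row 1: a1 b12 a3 a4 b15 b16
  row 2: a1 a2 b23 a4 b25 a6
  row 3: a1 b32 a3 a4 a5 b36
Rows 1 and 3 agree on C; apply C→B and equate their B entries.
Rows 1 and 3 agree on B, C; apply B, C→E and equate their E entries.
Rows 1 and 2 agree on D; apply D→C and equate their C entries.
Rows 1 and 2 agree on C; apply C→B and equate their B entries.
Rows 1 and 2 agree on B, C; apply B, C→E and equate their E entries.
Row 2 is now all distinguished symbols — the join is lossless.

Yes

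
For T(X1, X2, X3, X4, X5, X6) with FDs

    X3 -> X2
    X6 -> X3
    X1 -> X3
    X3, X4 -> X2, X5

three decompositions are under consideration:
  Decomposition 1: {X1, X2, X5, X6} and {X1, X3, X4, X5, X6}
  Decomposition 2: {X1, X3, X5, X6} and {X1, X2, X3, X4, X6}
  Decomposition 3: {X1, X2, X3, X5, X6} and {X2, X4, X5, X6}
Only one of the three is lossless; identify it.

Decomposition 1: common = {X1, X5, X6}, closure = {X1, X2, X3, X5, X6} → lossless.
Decomposition 2: common = {X1, X3, X6}, closure = {X1, X2, X3, X6} → lossy.
Decomposition 3: common = {X2, X5, X6}, closure = {X2, X3, X5, X6} → lossy.

Decomposition 1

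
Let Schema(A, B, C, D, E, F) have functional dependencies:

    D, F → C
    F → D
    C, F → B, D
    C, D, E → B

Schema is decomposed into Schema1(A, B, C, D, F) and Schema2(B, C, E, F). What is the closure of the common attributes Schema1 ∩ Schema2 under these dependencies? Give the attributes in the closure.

Schema1 ∩ Schema2 = {B, C, F}.
F → D applies, adding D
Closure: {B, C, D, F}.

B, C, D, F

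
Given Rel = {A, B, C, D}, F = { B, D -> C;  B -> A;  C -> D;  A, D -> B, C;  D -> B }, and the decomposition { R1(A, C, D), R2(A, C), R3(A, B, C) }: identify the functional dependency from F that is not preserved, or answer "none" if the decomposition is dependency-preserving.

B, D → C: restricted closure across fragments reaches C.
B → A lies within R3.
C → D lies within R1.
A, D → B, C: restricted closure across fragments reaches B, C.
D → B: restricted closure across fragments reaches B.
Every dependency is enforceable on the fragments, so the decomposition is dependency-preserving.

none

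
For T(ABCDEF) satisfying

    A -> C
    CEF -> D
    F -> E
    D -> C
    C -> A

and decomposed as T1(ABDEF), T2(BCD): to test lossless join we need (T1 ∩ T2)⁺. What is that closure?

T1 ∩ T2 = {BD}.
D → C applies, adding C
C → A applies, adding A
Closure: {ABCD}.

ABCD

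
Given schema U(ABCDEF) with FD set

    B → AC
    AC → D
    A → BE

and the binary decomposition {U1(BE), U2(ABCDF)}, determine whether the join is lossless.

Common attributes: U1 ∩ U2 = {B}.
Closure of {B}: B → AC applies, adding AC; AC → D applies, adding D; A → BE applies, adding E. So (B)⁺ = {ABCDE}.
This closure contains every attribute of U1, so U1 ∩ U2 → U1. The join is lossless.

Yes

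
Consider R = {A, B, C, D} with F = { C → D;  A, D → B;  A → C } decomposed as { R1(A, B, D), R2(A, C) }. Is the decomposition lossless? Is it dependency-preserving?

lossless but not dependency-preserving

Lossless test: (A)⁺ = {A, B, C, D}, which contains all of one fragment — lossless.
Dependency preservation: the restricted closure of {C} across the fragments never reaches {D}, so C → D cannot be enforced without a join — not preserved.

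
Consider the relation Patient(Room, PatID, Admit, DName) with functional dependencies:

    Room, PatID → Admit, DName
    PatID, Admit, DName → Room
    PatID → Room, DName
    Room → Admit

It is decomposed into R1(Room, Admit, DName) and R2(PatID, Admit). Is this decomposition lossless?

Common attributes: R1 ∩ R2 = {Admit}.
No dependency enlarges {Admit}, so (Admit)⁺ = {Admit}.
The closure contains neither all of R1 = {Room, Admit, DName} nor all of R2 = {PatID, Admit}, so the common attributes are not a superkey of either fragment. The join is lossy.

No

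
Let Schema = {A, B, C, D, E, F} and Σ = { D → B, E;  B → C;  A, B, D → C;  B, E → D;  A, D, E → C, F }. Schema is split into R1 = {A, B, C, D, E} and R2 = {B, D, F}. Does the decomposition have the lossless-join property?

Common attributes: R1 ∩ R2 = {B, D}.
Closure of {B, D}: D → B, E applies, adding E; B → C applies, adding C. So (B, D)⁺ = {B, C, D, E}.
The closure contains neither all of R1 = {A, B, C, D, E} nor all of R2 = {B, D, F}, so the common attributes are not a superkey of either fragment. The join is lossy.

No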